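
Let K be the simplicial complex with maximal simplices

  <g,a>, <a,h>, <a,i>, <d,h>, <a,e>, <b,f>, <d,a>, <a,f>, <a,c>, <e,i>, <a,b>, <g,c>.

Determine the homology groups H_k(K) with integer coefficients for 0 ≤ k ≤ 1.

H_0 = Z,  H_1 = Z^4.

Order the vertices as a < b < c < d < e < f < g < h < i. Listing each simplex with vertices in this order, K has dimension 1 with simplices:

  0-simplices (9): a, b, c, d, e, f, g, h, i
  1-simplices (12): ab, ac, ad, ae, af, ag, ah, ai, bf, cg, dh, ei

so the chain groups are C_0 ≅ Z^9, C_1 ≅ Z^12.

The boundary map ∂_1: C_1 → C_0 is given by ∂[p,q] = [q] − [p]. For instance
  ∂ai = i − a.
This gives a 9×12 integer matrix of rank 8; reducing to Smith normal form yields diagonal entries (1,1,1,1,1,1,1,1).

Computing H_k = (kernel of ∂_k) / (image of ∂_{k+1}):

  H_0: rank C_0 − rank ∂_1 = 9 − 8 = 1, and the invariant factors of ∂_1 are all 1, so H_0 ≅ Z.
  H_1: rank ker ∂_1 − rank ∂_2 = (12 − 8) − 0 = 4, and there is no ∂_2, so H_1 ≅ Z^4.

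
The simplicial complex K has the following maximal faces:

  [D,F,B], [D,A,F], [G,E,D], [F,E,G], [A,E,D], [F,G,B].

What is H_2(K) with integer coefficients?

K has 6 vertices, 12 edges, 6 triangles.
rank ∂_2 = 6, rank ∂_3 = 0 ⇒ b_2 = 6 − 6 − 0 = 0. So H_2 ≅ 0.

H_2 = 0.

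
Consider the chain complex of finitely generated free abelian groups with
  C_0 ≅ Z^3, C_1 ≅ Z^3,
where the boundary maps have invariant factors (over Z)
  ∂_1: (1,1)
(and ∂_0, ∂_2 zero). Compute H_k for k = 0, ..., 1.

H_0: b_0 = 3 − 0 − 2 = 1; torsion from ∂_1 factors > 1: none. So H_0 = Z.
H_1: b_1 = 3 − 2 − 0 = 1; torsion from ∂_2 factors > 1: none. So H_1 = Z.

H_0 = Z,  H_1 = Z.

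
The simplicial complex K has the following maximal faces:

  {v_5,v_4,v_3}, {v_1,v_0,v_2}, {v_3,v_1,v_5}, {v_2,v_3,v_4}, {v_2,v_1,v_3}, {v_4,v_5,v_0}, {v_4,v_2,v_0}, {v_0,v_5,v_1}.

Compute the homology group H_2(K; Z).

H_2 = Z.

Fix the vertex order v_0 < v_1 < v_2 < v_3 < v_4 < v_5 and write every simplex with vertices in increasing order. Then dim K = 2 and the simplices of K are:

  0-simplices (6): [v_0], [v_1], [v_2], [v_3], [v_4], [v_5]
  1-simplices (12): [v_0,v_1], [v_0,v_2], [v_0,v_4], [v_0,v_5], [v_1,v_2], [v_1,v_3], [v_1,v_5], [v_2,v_3], [v_2,v_4], [v_3,v_4], [v_3,v_5], [v_4,v_5]
  2-simplices (8): [v_0,v_1,v_2], [v_0,v_1,v_5], [v_0,v_2,v_4], [v_0,v_4,v_5], [v_1,v_2,v_3], [v_1,v_3,v_5], [v_2,v_3,v_4], [v_3,v_4,v_5]

Hence C_0 ≅ Z^6, C_1 ≅ Z^12, C_2 ≅ Z^8.

The boundary map ∂_1: C_1 → C_0 maps an edge to its endpoints' difference, ∂[p,q] = q − p.
The resulting 6×12 matrix has rank 5, and its Smith normal form has invariant factors (1,1,1,1,1).

Boundary ∂_2: C_2 → C_1 sends each 2-simplex [p,q,r] to [q,r] − [p,r] + [p,q]. For instance
  ∂[v_0,v_4,v_5] = [v_4,v_5] − [v_0,v_5] + [v_0,v_4],
  ∂[v_3,v_4,v_5] = [v_4,v_5] − [v_3,v_5] + [v_3,v_4].
This gives a 12×8 integer matrix of rank 7; reducing to Smith normal form yields diagonal entries (1,1,1,1,1,1,1).

From H_k ≅ ker(∂_k) / im(∂_{k+1}) we obtain:

  H_2: rank ker ∂_2 − rank ∂_3 = (8 − 7) − 0 = 1, and there is no ∂_3, so H_2 ≅ Z.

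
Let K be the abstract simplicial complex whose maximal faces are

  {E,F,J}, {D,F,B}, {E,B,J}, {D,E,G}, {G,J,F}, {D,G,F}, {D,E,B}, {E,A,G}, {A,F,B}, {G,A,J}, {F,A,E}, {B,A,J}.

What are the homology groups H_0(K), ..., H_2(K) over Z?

H_0 ≅ Z,  H_1 ≅ Z/2,  H_2 = 0.

Order the vertices as A < B < D < E < F < G < J. Listing each simplex with vertices in this order, K has dimension 2 with simplices:

  0-simplices (7): A, B, D, E, F, G, J
  1-simplices (18): AB, AE, AF, AG, AJ, BD, BE, BF, BJ, DE, DF, DG, EF, EG, EJ, FG, FJ, GJ
  2-simplices (12): ABF, ABJ, AEF, AEG, AGJ, BDE, BDF, BEJ, DEG, DFG, EFJ, FGJ

giving chain groups C_0 ≅ Z^7, C_1 ≅ Z^18, C_2 ≅ Z^12.

The boundary map ∂_1: C_1 → C_0 maps an edge to its endpoints' difference, ∂[p,q] = q − p. For instance
  ∂GJ = J − G.
The 7×18 boundary matrix has rank 6 and Smith normal form diag(1,1,1,1,1,1).

The boundary map ∂_2: C_2 → C_1 maps a triangle to the signed sum of its edges. For instance
  ∂ABF = BF − AF + AB,
  ∂DEG = EG − DG + DE.
This gives a 18×12 integer matrix of rank 12; reducing to Smith normal form yields diagonal entries (1,1,1,1,1,1,1,1,1,1,1,2).

From H_k ≅ ker(∂_k) / im(∂_{k+1}) we obtain:

  H_0: rank C_0 − rank ∂_1 = 7 − 6 = 1, and the invariant factors of ∂_1 are all 1, so H_0 ≅ Z.
  H_1: rank ker ∂_1 − rank ∂_2 = (18 − 6) − 12 = 0, and ∂_2 has invariant factor 2 > 1, so H_1 ≅ Z/2.
  H_2: rank ker ∂_2 − rank ∂_3 = (12 − 12) − 0 = 0, and there is no ∂_3, so H_2 ≅ 0.

As a check, the Euler characteristic is 7 − 18 + 12 = 1, which agrees with 1 − 0 + 0 = 1.
(K is a triangulation of the real projective plane RP^2.)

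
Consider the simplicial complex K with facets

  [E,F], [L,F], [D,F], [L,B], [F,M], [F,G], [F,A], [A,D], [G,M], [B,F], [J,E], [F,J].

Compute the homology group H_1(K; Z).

H_1 = Z^4.

K has 9 vertices, 12 edges.
rank ∂_1 = 8, rank ∂_2 = 0 ⇒ b_1 = 12 − 8 − 0 = 4. So H_1 ≅ Z^4.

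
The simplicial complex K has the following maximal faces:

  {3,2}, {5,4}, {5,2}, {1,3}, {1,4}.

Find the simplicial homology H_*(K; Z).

H_0 ≅ Z,  H_1 ≅ Z.

We work with the vertex ordering 1 < 2 < 3 < 4 < 5. The simplices of K, each written with vertices in increasing order, are:

  0-simplices (5): [1], [2], [3], [4], [5]
  1-simplices (5): [1,3], [1,4], [2,3], [2,5], [4,5]

Hence C_0 ≅ Z^5, C_1 ≅ Z^5.

∂_1: C_1 → C_0 maps an edge to its endpoints' difference, ∂[p,q] = q − p.
This gives a 5×5 integer matrix of rank 4; reducing to Smith normal form yields diagonal entries (1,1,1,1).

Computing H_k = (kernel of ∂_k) / (image of ∂_{k+1}):

  H_0: rank C_0 − rank ∂_1 = 5 − 4 = 1, and the invariant factors of ∂_1 are all 1, so H_0 ≅ Z.
  H_1: rank ker ∂_1 − rank ∂_2 = (5 − 4) − 0 = 1, and there is no ∂_2, so H_1 ≅ Z.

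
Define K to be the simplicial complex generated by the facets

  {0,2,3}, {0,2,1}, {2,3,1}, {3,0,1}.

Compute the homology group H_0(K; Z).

We work with the vertex ordering 0 < 1 < 2 < 3. The simplices of K, each written with vertices in increasing order, are:

  0-simplices (4): [0], [1], [2], [3]
  1-simplices (6): [0,1], [0,2], [0,3], [1,2], [1,3], [2,3]
  2-simplices (4): [0,1,2], [0,1,3], [0,2,3], [1,2,3]

giving chain groups C_0 ≅ Z^4, C_1 ≅ Z^6, C_2 ≅ Z^4.

∂_1: C_1 → C_0 maps an edge to its endpoints' difference, ∂[p,q] = q − p. For instance
  ∂[0,2] = [2] − [0].
The resulting 4×6 matrix has rank 3, and its Smith normal form has invariant factors (1,1,1).

Boundary ∂_2: C_2 → C_1 acts by ∂[p,q,r] = [q,r] − [p,r] + [p,q]. For instance
  ∂[0,1,2] = [1,2] − [0,2] + [0,1],
  ∂[1,2,3] = [2,3] − [1,3] + [1,2].
As a 6×4 matrix over Z this has rank 3, with invariant factors (1,1,1).

Now H_k = ker ∂_k / im ∂_{k+1}, so:

  H_0: rank C_0 − rank ∂_1 = 4 − 3 = 1, and the invariant factors of ∂_1 are all 1, so H_0 = Z.

H_0 = Z.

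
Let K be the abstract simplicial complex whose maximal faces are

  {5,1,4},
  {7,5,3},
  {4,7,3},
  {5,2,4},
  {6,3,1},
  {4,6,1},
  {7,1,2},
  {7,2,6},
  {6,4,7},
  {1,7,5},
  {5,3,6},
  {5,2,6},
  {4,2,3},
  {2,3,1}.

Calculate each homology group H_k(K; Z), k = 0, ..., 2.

H_0 ≅ Z,  H_1 ≅ Z^2,  H_2 ≅ Z.

K has 7 vertices, 21 edges, 14 triangles.
rank ∂_0 = 0, rank ∂_1 = 6 ⇒ b_0 = 7 − 0 − 6 = 1; all invariant factors of ∂_1 are 1 so no torsion. So H_0 ≅ Z.
rank ∂_1 = 6, rank ∂_2 = 13 ⇒ b_1 = 21 − 6 − 13 = 2; all invariant factors of ∂_2 are 1 so no torsion. So H_1 ≅ Z^2.
rank ∂_2 = 13, rank ∂_3 = 0 ⇒ b_2 = 14 − 13 − 0 = 1. So H_2 ≅ Z.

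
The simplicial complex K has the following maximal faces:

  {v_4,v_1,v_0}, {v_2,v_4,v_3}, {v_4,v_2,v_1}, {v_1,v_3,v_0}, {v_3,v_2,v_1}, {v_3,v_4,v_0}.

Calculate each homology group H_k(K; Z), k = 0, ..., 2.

Take the total order v_0 < v_1 < v_2 < v_3 < v_4 on the vertex set. Then K (dimension 2) consists of the simplices:

  0-simplices (5): [v_0], [v_1], [v_2], [v_3], [v_4]
  1-simplices (9): [v_0,v_1], [v_0,v_3], [v_0,v_4], [v_1,v_2], [v_1,v_3], [v_1,v_4], [v_2,v_3], [v_2,v_4], [v_3,v_4]
  2-simplices (6): [v_0,v_1,v_3], [v_0,v_1,v_4], [v_0,v_3,v_4], [v_1,v_2,v_3], [v_1,v_2,v_4], [v_2,v_3,v_4]

Hence C_0 ≅ Z^5, C_1 ≅ Z^9, C_2 ≅ Z^6.

Boundary ∂_1: C_1 → C_0 is given by ∂[p,q] = [q] − [p]. For instance
  ∂[v_2,v_3] = [v_3] − [v_2].
The resulting 5×9 matrix has rank 4, and its Smith normal form has invariant factors (1,1,1,1).

The boundary map ∂_2: C_2 → C_1 acts by ∂[p,q,r] = [q,r] − [p,r] + [p,q]. For instance
  ∂[v_2,v_3,v_4] = [v_3,v_4] − [v_2,v_4] + [v_2,v_3],
  ∂[v_0,v_3,v_4] = [v_3,v_4] − [v_0,v_4] + [v_0,v_3].
This gives a 9×6 integer matrix of rank 5; reducing to Smith normal form yields diagonal entries (1,1,1,1,1).

From H_k ≅ ker(∂_k) / im(∂_{k+1}) we obtain:

  H_0: rank C_0 − rank ∂_1 = 5 − 4 = 1, and the invariant factors of ∂_1 are all 1, so H_0 = Z.
  H_1: rank ker ∂_1 − rank ∂_2 = (9 − 4) − 5 = 0, and the invariant factors of ∂_2 are all 1, so H_1 = 0.
  H_2: rank ker ∂_2 − rank ∂_3 = (6 − 5) − 0 = 1, and there is no ∂_3, so H_2 = Z.

H_0 ≅ Z,  H_1 = 0,  H_2 ≅ Z.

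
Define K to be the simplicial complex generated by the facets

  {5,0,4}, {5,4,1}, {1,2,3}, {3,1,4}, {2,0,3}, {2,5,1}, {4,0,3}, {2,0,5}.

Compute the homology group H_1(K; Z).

H_1 ≅ 0.

Fix the vertex order 0 < 1 < 2 < 3 < 4 < 5 and write every simplex with vertices in increasing order. Then dim K = 2 and the simplices of K are:

  0-simplices (6): [0], [1], [2], [3], [4], [5]
  1-simplices (12): [0,2], [0,3], [0,4], [0,5], [1,2], [1,3], [1,4], [1,5], [2,3], [2,5], [3,4], [4,5]
  2-simplices (8): [0,2,3], [0,2,5], [0,3,4], [0,4,5], [1,2,3], [1,2,5], [1,3,4], [1,4,5]

giving chain groups C_0 ≅ Z^6, C_1 ≅ Z^12, C_2 ≅ Z^8.

The boundary map ∂_1: C_1 → C_0 sends each edge [p,q] (with p < q) to q − p. For instance
  ∂[1,4] = [4] − [1].
The resulting 6×12 matrix has rank 5, and its Smith normal form has invariant factors (1,1,1,1,1).

The boundary map ∂_2: C_2 → C_1 acts by ∂[p,q,r] = [q,r] − [p,r] + [p,q]. For instance
  ∂[0,4,5] = [4,5] − [0,5] + [0,4],
  ∂[0,2,5] = [2,5] − [0,5] + [0,2].
The 12×8 boundary matrix has rank 7 and Smith normal form diag(1,1,1,1,1,1,1).

Now H_k = ker ∂_k / im ∂_{k+1}, so:

  H_1: rank ker ∂_1 − rank ∂_2 = (12 − 5) − 7 = 0, and the invariant factors of ∂_2 are all 1, so H_1 ≅ 0.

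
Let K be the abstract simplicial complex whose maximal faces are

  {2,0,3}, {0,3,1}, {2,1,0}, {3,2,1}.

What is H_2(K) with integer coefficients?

H_2 ≅ Z.

Fix the vertex order 0 < 1 < 2 < 3 and write every simplex with vertices in increasing order. Then dim K = 2 and the simplices of K are:

  0-simplices (4): [0], [1], [2], [3]
  1-simplices (6): [0,1], [0,2], [0,3], [1,2], [1,3], [2,3]
  2-simplices (4): [0,1,2], [0,1,3], [0,2,3], [1,2,3]

giving chain groups C_0 ≅ Z^4, C_1 ≅ Z^6, C_2 ≅ Z^4.

∂_1: C_1 → C_0 maps an edge to its endpoints' difference, ∂[p,q] = q − p. For instance
  ∂[0,3] = [3] − [0].
The resulting 4×6 matrix has rank 3, and its Smith normal form has invariant factors (1,1,1).

The boundary map ∂_2: C_2 → C_1 sends each 2-simplex [p,q,r] to [q,r] − [p,r] + [p,q]. For instance
  ∂[1,2,3] = [2,3] − [1,3] + [1,2],
  ∂[0,1,3] = [1,3] − [0,3] + [0,1].
The resulting 6×4 matrix has rank 3, and its Smith normal form has invariant factors (1,1,1).

Computing H_k = (kernel of ∂_k) / (image of ∂_{k+1}):

  H_2: rank ker ∂_2 − rank ∂_3 = (4 − 3) − 0 = 1, and there is no ∂_3, so H_2 ≅ Z.

(K is a triangulation of the 2-sphere S^2.)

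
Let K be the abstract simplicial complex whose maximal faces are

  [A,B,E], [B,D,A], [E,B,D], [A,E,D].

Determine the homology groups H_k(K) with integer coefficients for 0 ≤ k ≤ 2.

H_0 ≅ Z,  H_1 = 0,  H_2 ≅ Z.

Fix the vertex order A < B < D < E and write every simplex with vertices in increasing order. Then dim K = 2 and the simplices of K are:

  0-simplices (4): A, B, D, E
  1-simplices (6): AB, AD, AE, BD, BE, DE
  2-simplices (4): ABD, ABE, ADE, BDE

giving chain groups C_0 ≅ Z^4, C_1 ≅ Z^6, C_2 ≅ Z^4.

Boundary ∂_1: C_1 → C_0 maps an edge to its endpoints' difference, ∂[p,q] = q − p.
As a 4×6 matrix over Z this has rank 3, with invariant factors (1,1,1).

∂_2: C_2 → C_1 acts by ∂[p,q,r] = [q,r] − [p,r] + [p,q]. For instance
  ∂ADE = DE − AE + AD,
  ∂BDE = DE − BE + BD.
The resulting 6×4 matrix has rank 3, and its Smith normal form has invariant factors (1,1,1).

From H_k ≅ ker(∂_k) / im(∂_{k+1}) we obtain:

  H_0: rank C_0 − rank ∂_1 = 4 − 3 = 1, and the invariant factors of ∂_1 are all 1, so H_0 ≅ Z.
  H_1: rank ker ∂_1 − rank ∂_2 = (6 − 3) − 3 = 0, and the invariant factors of ∂_2 are all 1, so H_1 ≅ 0.
  H_2: rank ker ∂_2 − rank ∂_3 = (4 − 3) − 0 = 1, and there is no ∂_3, so H_2 ≅ Z.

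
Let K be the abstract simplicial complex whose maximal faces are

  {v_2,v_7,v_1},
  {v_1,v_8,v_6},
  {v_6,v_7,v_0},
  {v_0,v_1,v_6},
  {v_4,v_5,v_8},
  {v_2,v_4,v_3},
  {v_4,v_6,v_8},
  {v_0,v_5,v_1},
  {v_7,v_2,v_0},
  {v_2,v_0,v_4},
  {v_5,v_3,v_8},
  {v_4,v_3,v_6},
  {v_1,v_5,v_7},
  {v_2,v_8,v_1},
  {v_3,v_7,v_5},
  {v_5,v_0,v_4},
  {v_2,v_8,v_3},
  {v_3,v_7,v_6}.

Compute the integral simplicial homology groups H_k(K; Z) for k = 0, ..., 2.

We work with the vertex ordering v_0 < v_1 < v_2 < v_3 < v_4 < v_5 < v_6 < v_7 < v_8. The simplices of K, each written with vertices in increasing order, are:

  0-simplices (9): [v_0], [v_1], [v_2], [v_3], [v_4], [v_5], [v_6], [v_7], [v_8]
  1-simplices (27): (27 of them)
  2-simplices (18): (18 of them)

so the chain groups are C_0 ≅ Z^9, C_1 ≅ Z^27, C_2 ≅ Z^18.

Boundary ∂_1: C_1 → C_0 sends each edge [p,q] (with p < q) to q − p. For instance
  ∂[v_3,v_8] = [v_8] − [v_3].
As a 9×27 matrix over Z this has rank 8, with invariant factors (1,1,1,1,1,1,1,1).

∂_2: C_2 → C_1 acts by ∂[p,q,r] = [q,r] − [p,r] + [p,q]. For instance
  ∂[v_0,v_2,v_4] = [v_2,v_4] − [v_0,v_4] + [v_0,v_2],
  ∂[v_3,v_4,v_6] = [v_4,v_6] − [v_3,v_6] + [v_3,v_4].
As a 27×18 matrix over Z this has rank 18, with invariant factors (1,1,1,1,1,1,1,1,1,1,1,1,1,1,1,1,1,2).

Now H_k = ker ∂_k / im ∂_{k+1}, so:

  H_0: rank C_0 − rank ∂_1 = 9 − 8 = 1, and the invariant factors of ∂_1 are all 1, so H_0 = Z.
  H_1: rank ker ∂_1 − rank ∂_2 = (27 − 8) − 18 = 1, and ∂_2 has invariant factor 2 > 1, so H_1 = Z ⊕ Z/2Z.
  H_2: rank ker ∂_2 − rank ∂_3 = (18 − 18) − 0 = 0, and there is no ∂_3, so H_2 = 0.

H_0 ≅ Z,  H_1 ≅ Z ⊕ Z/2Z,  H_2 = 0.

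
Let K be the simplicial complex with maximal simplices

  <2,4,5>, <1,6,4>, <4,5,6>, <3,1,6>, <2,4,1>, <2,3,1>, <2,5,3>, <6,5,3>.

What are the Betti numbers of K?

b_0 = 1, b_1 = 0, b_2 = 1.

Take the total order 1 < 2 < 3 < 4 < 5 < 6 on the vertex set. Then K (dimension 2) consists of the simplices:

  0-simplices (6): [1], [2], [3], [4], [5], [6]
  1-simplices (12): [1,2], [1,3], [1,4], [1,6], [2,3], [2,4], [2,5], [3,5], [3,6], [4,5], [4,6], [5,6]
  2-simplices (8): [1,2,3], [1,2,4], [1,3,6], [1,4,6], [2,3,5], [2,4,5], [3,5,6], [4,5,6]

giving chain groups C_0 ≅ Z^6, C_1 ≅ Z^12, C_2 ≅ Z^8.

Boundary ∂_1: C_1 → C_0 sends each edge [p,q] (with p < q) to q − p.
This gives a 6×12 integer matrix of rank 5; reducing to Smith normal form yields diagonal entries (1,1,1,1,1).

The boundary map ∂_2: C_2 → C_1 maps a triangle to the signed sum of its edges. For instance
  ∂[1,2,3] = [2,3] − [1,3] + [1,2],
  ∂[1,4,6] = [4,6] − [1,6] + [1,4].
The resulting 12×8 matrix has rank 7, and its Smith normal form has invariant factors (1,1,1,1,1,1,1).

From H_k ≅ ker(∂_k) / im(∂_{k+1}) we obtain:

  H_0: rank C_0 − rank ∂_1 = 6 − 5 = 1, and the invariant factors of ∂_1 are all 1, so H_0 ≅ Z.
  H_1: rank ker ∂_1 − rank ∂_2 = (12 − 5) − 7 = 0, and the invariant factors of ∂_2 are all 1, so H_1 ≅ 0.
  H_2: rank ker ∂_2 − rank ∂_3 = (8 − 7) − 0 = 1, and there is no ∂_3, so H_2 ≅ Z.

Hence the Betti numbers are b_0 = 1, b_1 = 0, b_2 = 1.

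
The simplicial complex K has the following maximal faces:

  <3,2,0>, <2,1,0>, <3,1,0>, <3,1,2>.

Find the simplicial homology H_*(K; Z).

Fix the vertex order 0 < 1 < 2 < 3 and write every simplex with vertices in increasing order. Then dim K = 2 and the simplices of K are:

  0-simplices (4): [0], [1], [2], [3]
  1-simplices (6): [0,1], [0,2], [0,3], [1,2], [1,3], [2,3]
  2-simplices (4): [0,1,2], [0,1,3], [0,2,3], [1,2,3]

Hence C_0 ≅ Z^4, C_1 ≅ Z^6, C_2 ≅ Z^4.

∂_1: C_1 → C_0 is given by ∂[p,q] = [q] − [p]. For instance
  ∂[0,1] = [1] − [0].
This gives a 4×6 integer matrix of rank 3; reducing to Smith normal form yields diagonal entries (1,1,1).

Boundary ∂_2: C_2 → C_1 sends each 2-simplex [p,q,r] to [q,r] − [p,r] + [p,q]. For instance
  ∂[0,1,2] = [1,2] − [0,2] + [0,1],
  ∂[0,2,3] = [2,3] − [0,3] + [0,2].
The 6×4 boundary matrix has rank 3 and Smith normal form diag(1,1,1).

Reading off H_k = ker ∂_k / im ∂_{k+1}:

  H_0: rank C_0 − rank ∂_1 = 4 − 3 = 1, and the invariant factors of ∂_1 are all 1, so H_0 ≅ Z.
  H_1: rank ker ∂_1 − rank ∂_2 = (6 − 3) − 3 = 0, and the invariant factors of ∂_2 are all 1, so H_1 ≅ 0.
  H_2: rank ker ∂_2 − rank ∂_3 = (4 − 3) − 0 = 1, and there is no ∂_3, so H_2 ≅ Z.

H_0 = Z,  H_1 = 0,  H_2 = Z.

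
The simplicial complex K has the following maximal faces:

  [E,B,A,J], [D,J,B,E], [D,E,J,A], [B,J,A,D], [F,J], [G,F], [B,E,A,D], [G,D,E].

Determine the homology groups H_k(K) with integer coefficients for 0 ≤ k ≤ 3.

Take the total order A < B < D < E < F < G < J on the vertex set. Then K (dimension 3) consists of the simplices:

  0-simplices (7): A, B, D, E, F, G, J
  1-simplices (14): AB, AD, AE, AJ, BD, BE, BJ, DE, DG, DJ, EG, EJ, FG, FJ
  2-simplices (11): ABD, ABE, ABJ, ADE, ADJ, AEJ, BDE, BDJ, BEJ, DEG, DEJ
  3-simplices (5): ABDE, ABDJ, ABEJ, ADEJ, BDEJ

Hence C_0 ≅ Z^7, C_1 ≅ Z^14, C_2 ≅ Z^11, C_3 ≅ Z^5.

Boundary ∂_1: C_1 → C_0 sends each edge [p,q] (with p < q) to q − p.
The 7×14 boundary matrix has rank 6 and Smith normal form diag(1,1,1,1,1,1).

Boundary ∂_2: C_2 → C_1 sends each 2-simplex [p,q,r] to [q,r] − [p,r] + [p,q]. For instance
  ∂DEG = EG − DG + DE,
  ∂ADJ = DJ − AJ + AD.
The 14×11 boundary matrix has rank 7 and Smith normal form diag(1,1,1,1,1,1,1).

The boundary map ∂_3: C_3 → C_2 sends each 3-simplex σ to the alternating sum Σ_i (−1)^i (σ with its i-th vertex removed). For instance
  ∂ABDJ = BDJ − ADJ + ABJ − ABD,
  ∂ADEJ = DEJ − AEJ + ADJ − ADE.
This gives a 11×5 integer matrix of rank 4; reducing to Smith normal form yields diagonal entries (1,1,1,1).

From H_k ≅ ker(∂_k) / im(∂_{k+1}) we obtain:

  H_0: rank C_0 − rank ∂_1 = 7 − 6 = 1, and the invariant factors of ∂_1 are all 1, so H_0 = Z.
  H_1: rank ker ∂_1 − rank ∂_2 = (14 − 6) − 7 = 1, and the invariant factors of ∂_2 are all 1, so H_1 = Z.
  H_2: rank ker ∂_2 − rank ∂_3 = (11 − 7) − 4 = 0, and the invariant factors of ∂_3 are all 1, so H_2 = 0.
  H_3: rank ker ∂_3 − rank ∂_4 = (5 − 4) − 0 = 1, and there is no ∂_4, so H_3 = Z.

As a check, the Euler characteristic is 7 − 14 + 11 − 5 = -1, which agrees with 1 − 1 + 0 − 1 = -1.

H_0 = Z,  H_1 = Z,  H_2 = 0,  H_3 = Z.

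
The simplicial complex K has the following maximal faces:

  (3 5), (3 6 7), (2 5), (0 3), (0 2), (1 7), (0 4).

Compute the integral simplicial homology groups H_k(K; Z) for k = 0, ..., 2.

Take the total order 0 < 1 < 2 < 3 < 4 < 5 < 6 < 7 on the vertex set. Then K (dimension 2) consists of the simplices:

  0-simplices (8): [0], [1], [2], [3], [4], [5], [6], [7]
  1-simplices (9): [0,2], [0,3], [0,4], [1,7], [2,5], [3,5], [3,6], [3,7], [6,7]
  2-simplices (1): [3,6,7]

Hence C_0 ≅ Z^8, C_1 ≅ Z^9, C_2 ≅ Z^1.

∂_1: C_1 → C_0 sends each edge [p,q] (with p < q) to q − p.
This gives a 8×9 integer matrix of rank 7; reducing to Smith normal form yields diagonal entries (1,1,1,1,1,1,1).

Boundary ∂_2: C_2 → C_1 maps a triangle to the signed sum of its edges. For instance
  ∂[3,6,7] = [6,7] − [3,7] + [3,6].
The 9×1 boundary matrix has rank 1 and Smith normal form diag(1).

Computing H_k = (kernel of ∂_k) / (image of ∂_{k+1}):

  H_0: rank C_0 − rank ∂_1 = 8 − 7 = 1, and the invariant factors of ∂_1 are all 1, so H_0 ≅ Z.
  H_1: rank ker ∂_1 − rank ∂_2 = (9 − 7) − 1 = 1, and the invariant factors of ∂_2 are all 1, so H_1 ≅ Z.
  H_2: rank ker ∂_2 − rank ∂_3 = (1 − 1) − 0 = 0, and there is no ∂_3, so H_2 ≅ 0.

As a check, the Euler characteristic is 8 − 9 + 1 = 0, which agrees with 1 − 1 + 0 = 0.

H_0 = Z,  H_1 = Z,  H_2 = 0.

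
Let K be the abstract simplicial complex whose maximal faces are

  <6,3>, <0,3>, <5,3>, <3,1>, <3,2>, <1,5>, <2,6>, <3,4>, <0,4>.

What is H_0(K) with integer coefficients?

H_0 = Z.

Fix the vertex order 0 < 1 < 2 < 3 < 4 < 5 < 6 and write every simplex with vertices in increasing order. Then dim K = 1 and the simplices of K are:

  0-simplices (7): [0], [1], [2], [3], [4], [5], [6]
  1-simplices (9): [0,3], [0,4], [1,3], [1,5], [2,3], [2,6], [3,4], [3,5], [3,6]

so the chain groups are C_0 ≅ Z^7, C_1 ≅ Z^9.

Boundary ∂_1: C_1 → C_0 is given by ∂[p,q] = [q] − [p]. For instance
  ∂[1,3] = [3] − [1].
This gives a 7×9 integer matrix of rank 6; reducing to Smith normal form yields diagonal entries (1,1,1,1,1,1).

Reading off H_k = ker ∂_k / im ∂_{k+1}:

  H_0: rank C_0 − rank ∂_1 = 7 − 6 = 1, and the invariant factors of ∂_1 are all 1, so H_0 ≅ Z.

(K is a triangulation of a wedge of 3 circles.)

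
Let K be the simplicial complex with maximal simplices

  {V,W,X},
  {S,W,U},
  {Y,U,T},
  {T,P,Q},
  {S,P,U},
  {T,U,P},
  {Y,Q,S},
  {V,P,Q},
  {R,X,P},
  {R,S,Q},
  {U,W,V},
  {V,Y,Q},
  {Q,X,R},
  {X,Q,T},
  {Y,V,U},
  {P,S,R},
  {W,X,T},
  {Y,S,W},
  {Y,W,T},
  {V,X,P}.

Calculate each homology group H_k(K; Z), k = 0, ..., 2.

Order the vertices as P < Q < R < S < T < U < V < W < X < Y. Listing each simplex with vertices in this order, K has dimension 2 with simplices:

  0-simplices (10): P, Q, R, S, T, U, V, W, X, Y
  1-simplices (30): PQ, PR, PS, PT, PU, PV, PX, QR, QS, QT, QV, QX, QY, RS, RX, SU, SW, SY, TU, TW, TX, TY, UV, UW, UY, VW, VX, VY, WX, WY
  2-simplices (20): PQT, PQV, PRS, PRX, PSU, PTU, PVX, QRS, QRX, QSY, QTX, QVY, SUW, SWY, TUY, TWX, TWY, UVW, UVY, VWX

so the chain groups are C_0 ≅ Z^10, C_1 ≅ Z^30, C_2 ≅ Z^20.

Boundary ∂_1: C_1 → C_0 maps an edge to its endpoints' difference, ∂[p,q] = q − p. For instance
  ∂TU = U − T.
As a 10×30 matrix over Z this has rank 9, with invariant factors (1,1,1,1,1,1,1,1,1).

The boundary map ∂_2: C_2 → C_1 maps a triangle to the signed sum of its edges. For instance
  ∂UVY = VY − UY + UV,
  ∂VWX = WX − VX + VW.
As a 30×20 matrix over Z this has rank 20, with invariant factors (1,1,1,1,1,1,1,1,1,1,1,1,1,1,1,1,1,1,1,2).

Now H_k = ker ∂_k / im ∂_{k+1}, so:

  H_0: rank C_0 − rank ∂_1 = 10 − 9 = 1, and the invariant factors of ∂_1 are all 1, so H_0 ≅ Z.
  H_1: rank ker ∂_1 − rank ∂_2 = (30 − 9) − 20 = 1, and ∂_2 has invariant factor 2 > 1, so H_1 ≅ Z ⊕ Z/2Z.
  H_2: rank ker ∂_2 − rank ∂_3 = (20 − 20) − 0 = 0, and there is no ∂_3, so H_2 ≅ 0.

As a check, the Euler characteristic is 10 − 30 + 20 = 0, which agrees with 1 − 1 + 0 = 0.
(K is a triangulation of the Klein bottle.)

H_0 = Z,  H_1 = Z ⊕ Z/2Z,  H_2 = 0.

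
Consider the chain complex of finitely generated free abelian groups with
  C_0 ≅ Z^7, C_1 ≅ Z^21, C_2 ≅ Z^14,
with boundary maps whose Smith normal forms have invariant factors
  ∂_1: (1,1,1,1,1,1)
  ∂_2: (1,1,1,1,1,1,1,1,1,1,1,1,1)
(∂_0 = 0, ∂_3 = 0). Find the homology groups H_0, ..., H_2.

H_0 ≅ Z,  H_1 ≅ Z^2,  H_2 ≅ Z.

H_0: b_0 = 7 − 0 − 6 = 1; torsion from ∂_1 factors > 1: none. So H_0 ≅ Z.
H_1: b_1 = 21 − 6 − 13 = 2; torsion from ∂_2 factors > 1: none. So H_1 ≅ Z^2.
H_2: b_2 = 14 − 13 − 0 = 1; torsion from ∂_3 factors > 1: none. So H_2 ≅ Z.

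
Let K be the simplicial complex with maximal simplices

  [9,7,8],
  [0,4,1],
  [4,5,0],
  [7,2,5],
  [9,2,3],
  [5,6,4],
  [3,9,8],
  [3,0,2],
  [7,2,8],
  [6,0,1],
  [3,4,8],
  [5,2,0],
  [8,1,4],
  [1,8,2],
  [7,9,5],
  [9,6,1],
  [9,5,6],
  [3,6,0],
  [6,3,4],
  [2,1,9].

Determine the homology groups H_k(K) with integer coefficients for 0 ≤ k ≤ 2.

Order the vertices as 0 < 1 < 2 < 3 < 4 < 5 < 6 < 7 < 8 < 9. Listing each simplex with vertices in this order, K has dimension 2 with simplices:

  0-simplices (10): [0], [1], [2], [3], [4], [5], [6], [7], [8], [9]
  1-simplices (30): (30 of them)
  2-simplices (20): (20 of them)

giving chain groups C_0 ≅ Z^10, C_1 ≅ Z^30, C_2 ≅ Z^20.

∂_1: C_1 → C_0 is given by ∂[p,q] = [q] − [p]. For instance
  ∂[0,5] = [5] − [0].
As a 10×30 matrix over Z this has rank 9, with invariant factors (1,1,1,1,1,1,1,1,1).

∂_2: C_2 → C_1 sends each 2-simplex [p,q,r] to [q,r] − [p,r] + [p,q]. For instance
  ∂[0,3,6] = [3,6] − [0,6] + [0,3],
  ∂[1,4,8] = [4,8] − [1,8] + [1,4].
The resulting 30×20 matrix has rank 20, and its Smith normal form has invariant factors (1,1,1,1,1,1,1,1,1,1,1,1,1,1,1,1,1,1,1,2).

Computing H_k = (kernel of ∂_k) / (image of ∂_{k+1}):

  H_0: rank C_0 − rank ∂_1 = 10 − 9 = 1, and the invariant factors of ∂_1 are all 1, so H_0 = Z.
  H_1: rank ker ∂_1 − rank ∂_2 = (30 − 9) − 20 = 1, and ∂_2 has invariant factor 2 > 1, so H_1 = Z ⊕ Z_2.
  H_2: rank ker ∂_2 − rank ∂_3 = (20 − 20) − 0 = 0, and there is no ∂_3, so H_2 = 0.

(K is a triangulation of the Klein bottle.)

H_0 ≅ Z,  H_1 ≅ Z ⊕ Z_2,  H_2 = 0.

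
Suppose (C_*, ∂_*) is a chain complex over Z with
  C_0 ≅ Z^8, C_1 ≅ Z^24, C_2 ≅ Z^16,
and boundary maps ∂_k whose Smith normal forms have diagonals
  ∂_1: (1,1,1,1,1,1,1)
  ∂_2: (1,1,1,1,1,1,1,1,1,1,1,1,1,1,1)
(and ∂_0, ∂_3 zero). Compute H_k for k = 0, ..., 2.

H_0 ≅ Z,  H_1 ≅ Z^2,  H_2 ≅ Z.

H_0: b_0 = 8 − 0 − 7 = 1; torsion from ∂_1 factors > 1: none. So H_0 ≅ Z.
H_1: b_1 = 24 − 7 − 15 = 2; torsion from ∂_2 factors > 1: none. So H_1 ≅ Z^2.
H_2: b_2 = 16 − 15 − 0 = 1; torsion from ∂_3 factors > 1: none. So H_2 ≅ Z.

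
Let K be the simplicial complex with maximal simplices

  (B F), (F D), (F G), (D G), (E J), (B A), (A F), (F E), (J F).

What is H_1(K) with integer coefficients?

Order the vertices as A < B < D < E < F < G < J. Listing each simplex with vertices in this order, K has dimension 1 with simplices:

  0-simplices (7): A, B, D, E, F, G, J
  1-simplices (9): AB, AF, BF, DF, DG, EF, EJ, FG, FJ

Hence C_0 ≅ Z^7, C_1 ≅ Z^9.

Boundary ∂_1: C_1 → C_0 is given by ∂[p,q] = [q] − [p]. For instance
  ∂AF = F − A.
The 7×9 boundary matrix has rank 6 and Smith normal form diag(1,1,1,1,1,1).

From H_k ≅ ker(∂_k) / im(∂_{k+1}) we obtain:

  H_1: rank ker ∂_1 − rank ∂_2 = (9 − 6) − 0 = 3, and there is no ∂_2, so H_1 = Z^3.

H_1 = Z^3.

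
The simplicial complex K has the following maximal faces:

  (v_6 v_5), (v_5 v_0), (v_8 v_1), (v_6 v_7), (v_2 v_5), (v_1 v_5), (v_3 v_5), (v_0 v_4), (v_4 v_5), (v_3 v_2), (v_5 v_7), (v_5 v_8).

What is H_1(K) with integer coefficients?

H_1 ≅ Z^4.

Order the vertices as v_0 < v_1 < v_2 < v_3 < v_4 < v_5 < v_6 < v_7 < v_8. Listing each simplex with vertices in this order, K has dimension 1 with simplices:

  0-simplices (9): [v_0], [v_1], [v_2], [v_3], [v_4], [v_5], [v_6], [v_7], [v_8]
  1-simplices (12): [v_0,v_4], [v_0,v_5], [v_1,v_5], [v_1,v_8], [v_2,v_3], [v_2,v_5], [v_3,v_5], [v_4,v_5], [v_5,v_6], [v_5,v_7], [v_5,v_8], [v_6,v_7]

so the chain groups are C_0 ≅ Z^9, C_1 ≅ Z^12.

∂_1: C_1 → C_0 sends each edge [p,q] (with p < q) to q − p. For instance
  ∂[v_4,v_5] = [v_5] − [v_4].
The resulting 9×12 matrix has rank 8, and its Smith normal form has invariant factors (1,1,1,1,1,1,1,1).

Now H_k = ker ∂_k / im ∂_{k+1}, so:

  H_1: rank ker ∂_1 − rank ∂_2 = (12 − 8) − 0 = 4, and there is no ∂_2, so H_1 = Z^4.

(K is a triangulation of a wedge of 4 circles.)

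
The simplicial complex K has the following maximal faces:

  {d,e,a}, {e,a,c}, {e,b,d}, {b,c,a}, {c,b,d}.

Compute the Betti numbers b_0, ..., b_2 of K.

b_0 = 1, b_1 = 1, b_2 = 0.

K has 5 vertices, 10 edges, 5 triangles.
rank ∂_0 = 0, rank ∂_1 = 4 ⇒ b_0 = 5 − 0 − 4 = 1; all invariant factors of ∂_1 are 1 so no torsion. So H_0 ≅ Z.
rank ∂_1 = 4, rank ∂_2 = 5 ⇒ b_1 = 10 − 4 − 5 = 1; all invariant factors of ∂_2 are 1 so no torsion. So H_1 ≅ Z.
rank ∂_2 = 5, rank ∂_3 = 0 ⇒ b_2 = 5 − 5 − 0 = 0. So H_2 ≅ 0.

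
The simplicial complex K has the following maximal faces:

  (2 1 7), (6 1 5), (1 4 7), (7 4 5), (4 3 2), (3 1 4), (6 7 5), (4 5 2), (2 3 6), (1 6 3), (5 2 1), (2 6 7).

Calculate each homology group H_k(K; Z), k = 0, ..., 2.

H_0 ≅ Z,  H_1 ≅ Z/2,  H_2 = 0.

Fix the vertex order 1 < 2 < 3 < 4 < 5 < 6 < 7 and write every simplex with vertices in increasing order. Then dim K = 2 and the simplices of K are:

  0-simplices (7): [1], [2], [3], [4], [5], [6], [7]
  1-simplices (18): [1,2], [1,3], [1,4], [1,5], [1,6], [1,7], [2,3], [2,4], [2,5], [2,6], [2,7], [3,4], [3,6], [4,5], [4,7], [5,6], [5,7], [6,7]
  2-simplices (12): [1,2,5], [1,2,7], [1,3,4], [1,3,6], [1,4,7], [1,5,6], [2,3,4], [2,3,6], [2,4,5], [2,6,7], [4,5,7], [5,6,7]

so the chain groups are C_0 ≅ Z^7, C_1 ≅ Z^18, C_2 ≅ Z^12.

∂_1: C_1 → C_0 is given by ∂[p,q] = [q] − [p].
This gives a 7×18 integer matrix of rank 6; reducing to Smith normal form yields diagonal entries (1,1,1,1,1,1).

The boundary map ∂_2: C_2 → C_1 acts by ∂[p,q,r] = [q,r] − [p,r] + [p,q]. For instance
  ∂[1,2,7] = [2,7] − [1,7] + [1,2],
  ∂[1,3,6] = [3,6] − [1,6] + [1,3].
As a 18×12 matrix over Z this has rank 12, with invariant factors (1,1,1,1,1,1,1,1,1,1,1,2).

Reading off H_k = ker ∂_k / im ∂_{k+1}:

  H_0: rank C_0 − rank ∂_1 = 7 − 6 = 1, and the invariant factors of ∂_1 are all 1, so H_0 = Z.
  H_1: rank ker ∂_1 − rank ∂_2 = (18 − 6) − 12 = 0, and ∂_2 has invariant factor 2 > 1, so H_1 = Z/2.
  H_2: rank ker ∂_2 − rank ∂_3 = (12 − 12) − 0 = 0, and there is no ∂_3, so H_2 = 0.

As a check, the Euler characteristic is 7 − 18 + 12 = 1, which agrees with 1 − 0 + 0 = 1.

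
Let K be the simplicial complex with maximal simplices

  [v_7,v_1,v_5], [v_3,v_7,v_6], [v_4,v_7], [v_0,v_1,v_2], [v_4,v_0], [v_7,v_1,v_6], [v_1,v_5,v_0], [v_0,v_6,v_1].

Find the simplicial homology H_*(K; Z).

H_0 = Z,  H_1 = Z,  H_2 = 0.

K has 8 vertices, 14 edges, 6 triangles.
rank ∂_0 = 0, rank ∂_1 = 7 ⇒ b_0 = 8 − 0 − 7 = 1; all invariant factors of ∂_1 are 1 so no torsion. So H_0 = Z.
rank ∂_1 = 7, rank ∂_2 = 6 ⇒ b_1 = 14 − 7 − 6 = 1; all invariant factors of ∂_2 are 1 so no torsion. So H_1 = Z.
rank ∂_2 = 6, rank ∂_3 = 0 ⇒ b_2 = 6 − 6 − 0 = 0. So H_2 = 0.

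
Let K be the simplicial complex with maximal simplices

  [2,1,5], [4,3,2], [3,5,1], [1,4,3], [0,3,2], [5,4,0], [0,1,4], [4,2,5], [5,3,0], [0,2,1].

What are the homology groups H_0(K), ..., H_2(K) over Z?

Take the total order 0 < 1 < 2 < 3 < 4 < 5 on the vertex set. Then K (dimension 2) consists of the simplices:

  0-simplices (6): [0], [1], [2], [3], [4], [5]
  1-simplices (15): [0,1], [0,2], [0,3], [0,4], [0,5], [1,2], [1,3], [1,4], [1,5], [2,3], [2,4], [2,5], [3,4], [3,5], [4,5]
  2-simplices (10): [0,1,2], [0,1,4], [0,2,3], [0,3,5], [0,4,5], [1,2,5], [1,3,4], [1,3,5], [2,3,4], [2,4,5]

Hence C_0 ≅ Z^6, C_1 ≅ Z^15, C_2 ≅ Z^10.

∂_1: C_1 → C_0 sends each edge [p,q] (with p < q) to q − p. For instance
  ∂[1,3] = [3] − [1].
The resulting 6×15 matrix has rank 5, and its Smith normal form has invariant factors (1,1,1,1,1).

Boundary ∂_2: C_2 → C_1 maps a triangle to the signed sum of its edges. For instance
  ∂[1,3,4] = [3,4] − [1,4] + [1,3],
  ∂[2,4,5] = [4,5] − [2,5] + [2,4].
The resulting 15×10 matrix has rank 10, and its Smith normal form has invariant factors (1,1,1,1,1,1,1,1,1,2).

Reading off H_k = ker ∂_k / im ∂_{k+1}:

  H_0: rank C_0 − rank ∂_1 = 6 − 5 = 1, and the invariant factors of ∂_1 are all 1, so H_0 = Z.
  H_1: rank ker ∂_1 − rank ∂_2 = (15 − 5) − 10 = 0, and ∂_2 has invariant factor 2 > 1, so H_1 = Z/2.
  H_2: rank ker ∂_2 − rank ∂_3 = (10 − 10) − 0 = 0, and there is no ∂_3, so H_2 = 0.

H_0 = Z,  H_1 = Z/2,  H_2 = 0.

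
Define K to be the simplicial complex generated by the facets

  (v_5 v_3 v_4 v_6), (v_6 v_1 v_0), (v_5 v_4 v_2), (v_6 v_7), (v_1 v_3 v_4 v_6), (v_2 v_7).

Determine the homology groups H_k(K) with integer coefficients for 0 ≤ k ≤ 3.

H_0 ≅ Z,  H_1 ≅ Z,  H_2 = 0,  H_3 = 0.

K has 8 vertices, 15 edges, 9 triangles, 2 3-simplices.
rank ∂_0 = 0, rank ∂_1 = 7 ⇒ b_0 = 8 − 0 − 7 = 1; all invariant factors of ∂_1 are 1 so no torsion. So H_0 ≅ Z.
rank ∂_1 = 7, rank ∂_2 = 7 ⇒ b_1 = 15 − 7 − 7 = 1; all invariant factors of ∂_2 are 1 so no torsion. So H_1 ≅ Z.
rank ∂_2 = 7, rank ∂_3 = 2 ⇒ b_2 = 9 − 7 − 2 = 0; all invariant factors of ∂_3 are 1 so no torsion. So H_2 ≅ 0.
rank ∂_3 = 2, rank ∂_4 = 0 ⇒ b_3 = 2 − 2 − 0 = 0. So H_3 ≅ 0.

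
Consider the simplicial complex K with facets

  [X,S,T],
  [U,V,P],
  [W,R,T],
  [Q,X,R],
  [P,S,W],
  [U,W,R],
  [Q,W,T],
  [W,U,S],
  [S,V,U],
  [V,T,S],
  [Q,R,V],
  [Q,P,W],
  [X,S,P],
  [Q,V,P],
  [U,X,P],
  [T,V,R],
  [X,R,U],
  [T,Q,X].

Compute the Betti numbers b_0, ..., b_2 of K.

b_0 = 1, b_1 = 1, b_2 = 0.

Take the total order P < Q < R < S < T < U < V < W < X on the vertex set. Then K (dimension 2) consists of the simplices:

  0-simplices (9): P, Q, R, S, T, U, V, W, X
  1-simplices (27): PQ, PS, PU, PV, PW, PX, QR, QT, QV, QW, QX, RT, RU, RV, RW, RX, ST, SU, SV, SW, SX, TV, TW, TX, UV, UW, UX
  2-simplices (18): PQV, PQW, PSW, PSX, PUV, PUX, QRV, QRX, QTW, QTX, RTV, RTW, RUW, RUX, STV, STX, SUV, SUW

giving chain groups C_0 ≅ Z^9, C_1 ≅ Z^27, C_2 ≅ Z^18.

∂_1: C_1 → C_0 maps an edge to its endpoints' difference, ∂[p,q] = q − p.
The 9×27 boundary matrix has rank 8 and Smith normal form diag(1,1,1,1,1,1,1,1).

The boundary map ∂_2: C_2 → C_1 maps a triangle to the signed sum of its edges. For instance
  ∂PSX = SX − PX + PS,
  ∂QTW = TW − QW + QT.
The 27×18 boundary matrix has rank 18 and Smith normal form diag(1,1,1,1,1,1,1,1,1,1,1,1,1,1,1,1,1,2).

From H_k ≅ ker(∂_k) / im(∂_{k+1}) we obtain:

  H_0: rank C_0 − rank ∂_1 = 9 − 8 = 1, and the invariant factors of ∂_1 are all 1, so H_0 ≅ Z.
  H_1: rank ker ∂_1 − rank ∂_2 = (27 − 8) − 18 = 1, and ∂_2 has invariant factor 2 > 1, so H_1 ≅ Z × Z/2.
  H_2: rank ker ∂_2 − rank ∂_3 = (18 − 18) − 0 = 0, and there is no ∂_3, so H_2 ≅ 0.

(K is a triangulation of the Klein bottle.)

Hence the Betti numbers are b_0 = 1, b_1 = 1, b_2 = 0.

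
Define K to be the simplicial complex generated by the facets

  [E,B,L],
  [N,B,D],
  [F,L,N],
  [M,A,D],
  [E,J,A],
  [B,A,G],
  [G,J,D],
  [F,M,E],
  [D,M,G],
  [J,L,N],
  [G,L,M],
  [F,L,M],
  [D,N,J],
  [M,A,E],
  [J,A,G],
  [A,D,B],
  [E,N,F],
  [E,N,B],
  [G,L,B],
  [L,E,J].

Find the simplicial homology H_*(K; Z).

H_0 = Z,  H_1 = Z ⊕ Z/2,  H_2 = 0.

Take the total order A < B < D < E < F < G < J < L < M < N on the vertex set. Then K (dimension 2) consists of the simplices:

  0-simplices (10): A, B, D, E, F, G, J, L, M, N
  1-simplices (30): AB, AD, AE, AG, AJ, AM, BD, BE, BG, BL, BN, DG, DJ, DM, DN, EF, EJ, EL, EM, EN, FL, FM, FN, GJ, GL, GM, JL, JN, LM, LN
  2-simplices (20): ABD, ABG, ADM, AEJ, AEM, AGJ, BDN, BEL, BEN, BGL, DGJ, DGM, DJN, EFM, EFN, EJL, FLM, FLN, GLM, JLN

Hence C_0 ≅ Z^10, C_1 ≅ Z^30, C_2 ≅ Z^20.

∂_1: C_1 → C_0 maps an edge to its endpoints' difference, ∂[p,q] = q − p. For instance
  ∂FN = N − F.
The 10×30 boundary matrix has rank 9 and Smith normal form diag(1,1,1,1,1,1,1,1,1).

Boundary ∂_2: C_2 → C_1 maps a triangle to the signed sum of its edges. For instance
  ∂ADM = DM − AM + AD,
  ∂BDN = DN − BN + BD.
The 30×20 boundary matrix has rank 20 and Smith normal form diag(1,1,1,1,1,1,1,1,1,1,1,1,1,1,1,1,1,1,1,2).

Computing H_k = (kernel of ∂_k) / (image of ∂_{k+1}):

  H_0: rank C_0 − rank ∂_1 = 10 − 9 = 1, and the invariant factors of ∂_1 are all 1, so H_0 = Z.
  H_1: rank ker ∂_1 − rank ∂_2 = (30 − 9) − 20 = 1, and ∂_2 has invariant factor 2 > 1, so H_1 = Z ⊕ Z/2.
  H_2: rank ker ∂_2 − rank ∂_3 = (20 − 20) − 0 = 0, and there is no ∂_3, so H_2 = 0.

As a check, the Euler characteristic is 10 − 30 + 20 = 0, which agrees with 1 − 1 + 0 = 0.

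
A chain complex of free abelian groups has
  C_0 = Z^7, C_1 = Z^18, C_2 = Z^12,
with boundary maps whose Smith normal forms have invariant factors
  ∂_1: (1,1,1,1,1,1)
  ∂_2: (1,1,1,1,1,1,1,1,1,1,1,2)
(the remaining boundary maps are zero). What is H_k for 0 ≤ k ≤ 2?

H_0: b_0 = 7 − 0 − 6 = 1; torsion from ∂_1 factors > 1: none. So H_0 ≅ Z.
H_1: b_1 = 18 − 6 − 12 = 0; torsion from ∂_2 factors > 1: [2]. So H_1 ≅ Z/2Z.
H_2: b_2 = 12 − 12 − 0 = 0; torsion from ∂_3 factors > 1: none. So H_2 ≅ 0.

H_0 ≅ Z,  H_1 ≅ Z/2Z,  H_2 = 0.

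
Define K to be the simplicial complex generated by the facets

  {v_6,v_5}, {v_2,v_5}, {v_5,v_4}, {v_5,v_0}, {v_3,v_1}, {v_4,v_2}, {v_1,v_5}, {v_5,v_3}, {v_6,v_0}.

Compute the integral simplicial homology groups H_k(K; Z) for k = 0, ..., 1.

H_0 ≅ Z,  H_1 ≅ Z^3.

Take the total order v_0 < v_1 < v_2 < v_3 < v_4 < v_5 < v_6 on the vertex set. Then K (dimension 1) consists of the simplices:

  0-simplices (7): [v_0], [v_1], [v_2], [v_3], [v_4], [v_5], [v_6]
  1-simplices (9): [v_0,v_5], [v_0,v_6], [v_1,v_3], [v_1,v_5], [v_2,v_4], [v_2,v_5], [v_3,v_5], [v_4,v_5], [v_5,v_6]

Hence C_0 ≅ Z^7, C_1 ≅ Z^9.

Boundary ∂_1: C_1 → C_0 maps an edge to its endpoints' difference, ∂[p,q] = q − p.
The 7×9 boundary matrix has rank 6 and Smith normal form diag(1,1,1,1,1,1).

Now H_k = ker ∂_k / im ∂_{k+1}, so:

  H_0: rank C_0 − rank ∂_1 = 7 − 6 = 1, and the invariant factors of ∂_1 are all 1, so H_0 = Z.
  H_1: rank ker ∂_1 − rank ∂_2 = (9 − 6) − 0 = 3, and there is no ∂_2, so H_1 = Z^3.

As a check, the Euler characteristic is 7 − 9 = -2, which agrees with 1 − 3 = -2.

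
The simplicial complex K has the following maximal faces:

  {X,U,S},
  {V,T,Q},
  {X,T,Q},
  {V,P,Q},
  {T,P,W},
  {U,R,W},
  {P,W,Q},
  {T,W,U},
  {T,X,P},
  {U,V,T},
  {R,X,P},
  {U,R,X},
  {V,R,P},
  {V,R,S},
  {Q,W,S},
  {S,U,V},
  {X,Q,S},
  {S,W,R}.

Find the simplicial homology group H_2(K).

H_2 = 0.

Take the total order P < Q < R < S < T < U < V < W < X on the vertex set. Then K (dimension 2) consists of the simplices:

  0-simplices (9): P, Q, R, S, T, U, V, W, X
  1-simplices (27): PQ, PR, PT, PV, PW, PX, QS, QT, QV, QW, QX, RS, RU, RV, RW, RX, SU, SV, SW, SX, TU, TV, TW, TX, UV, UW, UX
  2-simplices (18): PQV, PQW, PRV, PRX, PTW, PTX, QSW, QSX, QTV, QTX, RSV, RSW, RUW, RUX, SUV, SUX, TUV, TUW

so the chain groups are C_0 ≅ Z^9, C_1 ≅ Z^27, C_2 ≅ Z^18.

∂_1: C_1 → C_0 sends each edge [p,q] (with p < q) to q − p. For instance
  ∂TV = V − T.
As a 9×27 matrix over Z this has rank 8, with invariant factors (1,1,1,1,1,1,1,1).

The boundary map ∂_2: C_2 → C_1 sends each 2-simplex [p,q,r] to [q,r] − [p,r] + [p,q]. For instance
  ∂PQV = QV − PV + PQ,
  ∂PTW = TW − PW + PT.
This gives a 27×18 integer matrix of rank 18; reducing to Smith normal form yields diagonal entries (1,1,1,1,1,1,1,1,1,1,1,1,1,1,1,1,1,2).

Computing H_k = (kernel of ∂_k) / (image of ∂_{k+1}):

  H_2: rank ker ∂_2 − rank ∂_3 = (18 − 18) − 0 = 0, and there is no ∂_3, so H_2 = 0.

(K is a triangulation of the Klein bottle.)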